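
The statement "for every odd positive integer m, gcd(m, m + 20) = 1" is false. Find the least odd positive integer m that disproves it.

m = 5

For m = 1, 3 the conclusion holds.
m = 5: gcd(5, 25) = 5.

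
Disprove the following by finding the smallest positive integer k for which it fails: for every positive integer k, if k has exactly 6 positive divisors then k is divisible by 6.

k = 20

A counterexample is any positive integer k such that k has exactly 6 positive divisors but k is not divisible by 6; we check each in order.
For k = 12, 18 the conclusion holds.
k = 20: τ(20) = 6; 20 mod 6 = 2.
Thus k = 20 disproves the claim, and no smaller k works.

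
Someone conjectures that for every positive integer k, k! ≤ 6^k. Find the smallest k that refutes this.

For k = 1, 2, 3, 4, …, 11, 12, 13 the conclusion holds.
k = 14: k! = 87178291200 and 6^k = 78364164096, so 87178291200 > 78364164096.
So k = 14 is the smallest counterexample.

k = 14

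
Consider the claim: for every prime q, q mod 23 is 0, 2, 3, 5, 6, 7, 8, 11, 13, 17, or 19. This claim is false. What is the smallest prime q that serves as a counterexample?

Check each prime q in order until the claim fails.
For q = 2, 3, 5, 7, …, 23, 29, 31 the conclusion holds.
q = 37: 37 mod 23 = 14 — not in {0, 2, 3, 5, 6, 7, 8, 11, 13, 17, 19}.
So q = 37 is the smallest counterexample.

q = 37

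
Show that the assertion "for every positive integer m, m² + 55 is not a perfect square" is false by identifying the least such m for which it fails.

m = 3

A counterexample is any positive integer m such that m² + 55 is a perfect square; we check each in order.
For m = 1, 2 the conclusion holds.
m = 3: 3² + 55 = 64 = 8², a perfect square.
So m = 3 is the smallest counterexample.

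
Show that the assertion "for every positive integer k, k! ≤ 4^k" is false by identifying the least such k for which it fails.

Check each positive integer k in order until k! > 4^k.
The first 8 eligible values, up to k = 8, all satisfy the conclusion.
k = 9: k! = 362880 and 4^k = 262144, so 362880 > 262144.
So k = 9 is the smallest counterexample.

k = 9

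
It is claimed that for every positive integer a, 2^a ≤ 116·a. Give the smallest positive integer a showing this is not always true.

a = 11

Check each positive integer a in order until 2^a > 116·a.
The first 10 eligible values, up to a = 10, all satisfy the conclusion.
a = 11: 2^a = 2048 and 116·a = 1276, so 2048 > 1276.
Thus a = 11 disproves the claim, and no smaller a works.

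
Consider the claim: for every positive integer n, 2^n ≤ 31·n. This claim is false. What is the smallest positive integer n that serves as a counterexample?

We need the least positive integer n for which 2^n > 31·n.
The first 7 eligible values, up to n = 7, all satisfy the conclusion.
n = 8: 2^n = 256 and 31·n = 248, so 256 > 248.
So n = 8 is the smallest counterexample.

n = 8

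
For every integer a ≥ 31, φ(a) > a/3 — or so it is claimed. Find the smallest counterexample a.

a = 36

a = 31: φ(31) = 30 and 31/3 = 31/3, so φ(31) > 31/3.
a = 32: φ(32) = 16 and 32/3 = 32/3, so φ(32) > 32/3.
a = 33: φ(33) = 20 and 33/3 = 11, so φ(33) > 33/3.
a = 34: φ(34) = 16 and 34/3 = 34/3, so φ(34) > 34/3.
a = 35: φ(35) = 24 and 35/3 = 35/3, so φ(35) > 35/3.
a = 36: φ(36) = 12 and 36/3 = 12, so φ(36) ≤ 36/3.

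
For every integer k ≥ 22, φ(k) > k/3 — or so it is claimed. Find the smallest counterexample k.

A counterexample is any integer k ≥ 22 such that the claim fails; we check each in order.
k = 22: φ(22) = 10 and 22/3 = 22/3, so φ(22) > 22/3.
k = 23: φ(23) = 22 and 23/3 = 23/3, so φ(23) > 23/3.
k = 24: φ(24) = 8 and 24/3 = 8, so φ(24) ≤ 24/3.
Thus k = 24 disproves the claim, and no smaller k works.

k = 24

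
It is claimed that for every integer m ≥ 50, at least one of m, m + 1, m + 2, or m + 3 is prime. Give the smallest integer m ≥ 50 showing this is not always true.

m = 54

Check each integer m ≥ 50 in order until m, m + 1, m + 2, m + 3 are all composite.
The first 4 eligible values, up to m = 53, all satisfy the conclusion.
m = 54: 54 = 2 × 27; 55 = 5 × 11; 56 = 2 × 28; 57 = 3 × 19 — all composite.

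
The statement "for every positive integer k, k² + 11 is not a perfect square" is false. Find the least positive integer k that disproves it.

k = 5

A counterexample is any positive integer k such that k² + 11 is a perfect square; we check each in order.
For k = 1, 2, 3, 4 the conclusion holds.
k = 5: 5² + 11 = 36 = 6², a perfect square.
Hence k = 5 is a counterexample.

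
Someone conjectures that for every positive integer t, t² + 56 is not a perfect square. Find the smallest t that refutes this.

Check each positive integer t in order until t² + 56 is a perfect square.
For t = 1, 2, 3, 4 the conclusion holds.
t = 5: 5² + 56 = 81 = 9², a perfect square.

t = 5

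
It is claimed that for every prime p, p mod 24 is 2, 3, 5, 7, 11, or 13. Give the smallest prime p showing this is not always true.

p = 17

A counterexample is any prime p such that the claim fails; we check each in order.
The first 6 eligible values, up to p = 13, all satisfy the conclusion.
p = 17: 17 mod 24 = 17 — not in {2, 3, 5, 7, 11, 13}.
So p = 17 is the smallest counterexample.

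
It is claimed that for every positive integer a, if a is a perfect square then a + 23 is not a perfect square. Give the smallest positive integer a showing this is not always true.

For a = 1, 4, 9, 16, 25, 36, 49, 64, 81, 100 the conclusion holds.
a = 121: 121 = 11² and 121 + 23 = 144 = 12².
So a = 121 is the smallest counterexample.

a = 121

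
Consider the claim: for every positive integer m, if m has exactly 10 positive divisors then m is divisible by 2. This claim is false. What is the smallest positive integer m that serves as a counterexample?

m = 405

The first 9 eligible values, up to m = 368, all satisfy the conclusion.
m = 405: τ(405) = 10; 405 mod 2 = 1.
So m = 405 is the smallest counterexample.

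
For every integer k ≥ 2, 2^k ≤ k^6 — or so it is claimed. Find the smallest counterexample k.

A counterexample is any integer k ≥ 2 such that 2^k > k^6; we check each in order.
The first 28 eligible values, up to k = 29, all satisfy the conclusion.
k = 30: 2^k = 1073741824 and k^6 = 729000000, so 1073741824 > 729000000.
Thus k = 30 disproves the claim, and no smaller k works.

k = 30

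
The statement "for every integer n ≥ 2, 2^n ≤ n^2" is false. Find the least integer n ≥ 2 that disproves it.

A counterexample is any integer n ≥ 2 such that 2^n > n^2; we check each in order.
For n = 2, 3, 4 the conclusion holds.
n = 5: 2^n = 32 and n^2 = 25, so 32 > 25.
So n = 5 is the smallest counterexample.

n = 5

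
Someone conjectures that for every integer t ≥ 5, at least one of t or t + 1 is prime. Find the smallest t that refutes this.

t = 8

We need the least integer t ≥ 5 for which t, t + 1 are both composite.
For t = 5, 6, 7 the conclusion holds.
t = 8: 8 = 2 × 4; 9 = 3 × 3 — both composite.
Hence t = 8 is a counterexample.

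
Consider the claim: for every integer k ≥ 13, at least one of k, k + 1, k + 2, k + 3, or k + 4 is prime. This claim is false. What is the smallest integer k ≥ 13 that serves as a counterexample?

We need the least integer k ≥ 13 for which k, k + 1, k + 2, k + 3, k + 4 are all composite.
The first 11 eligible values, up to k = 23, all satisfy the conclusion.
k = 24: 24 = 2 × 12; 25 = 5 × 5; 26 = 2 × 13; 27 = 3 × 9; 28 = 2 × 14 — all composite.
So k = 24 is the smallest counterexample.

k = 24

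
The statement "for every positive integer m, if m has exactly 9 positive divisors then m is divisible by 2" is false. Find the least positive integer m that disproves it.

m = 225

Check each positive integer m in order until m has exactly 9 positive divisors but m is not divisible by 2.
For m = 36, 100, 196 the conclusion holds.
m = 225: τ(225) = 9; 225 mod 2 = 1.
Thus m = 225 disproves the claim, and no smaller m works.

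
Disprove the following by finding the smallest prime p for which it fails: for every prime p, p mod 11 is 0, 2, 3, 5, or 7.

p = 17

The first 6 eligible values, up to p = 13, all satisfy the conclusion.
p = 17: 17 mod 11 = 6 — not in {0, 2, 3, 5, 7}.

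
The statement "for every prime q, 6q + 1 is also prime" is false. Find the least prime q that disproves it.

A counterexample is any prime q such that 6q + 1 is not prime; we check each in order.
q = 2: 6q + 1 = 13, prime.
q = 3: 6q + 1 = 19, prime.
q = 5: 6q + 1 = 31, prime.
q = 7: 6q + 1 = 43, prime.
q = 11: 6q + 1 = 67, prime.
q = 13: 6q + 1 = 79, prime.
q = 17: 6q + 1 = 103, prime.
q = 19: 6q + 1 = 115 = 5 × 23, not prime.

q = 19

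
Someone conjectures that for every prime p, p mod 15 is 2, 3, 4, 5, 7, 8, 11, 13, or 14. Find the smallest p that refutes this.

A counterexample is any prime p such that the claim fails; we check each in order.
For p = 2, 3, 5, 7, 11, 13, 17, 19, 23, 29 the conclusion holds.
p = 31: 31 mod 15 = 1 — not in {2, 3, 4, 5, 7, 8, 11, 13, 14}.

p = 31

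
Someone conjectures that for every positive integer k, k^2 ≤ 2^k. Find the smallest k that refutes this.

k = 3

k = 1: k^2 = 1 and 2^k = 2, so 1 ≤ 2.
k = 2: k^2 = 4 and 2^k = 4, so 4 ≤ 4.
k = 3: k^2 = 9 and 2^k = 8, so 9 > 8.
Hence k = 3 is a counterexample.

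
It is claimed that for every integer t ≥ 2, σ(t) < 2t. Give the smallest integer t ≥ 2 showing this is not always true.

The first 4 eligible values, up to t = 5, all satisfy the conclusion.
t = 6: σ(6) = 12; 12 ≥ 12.

t = 6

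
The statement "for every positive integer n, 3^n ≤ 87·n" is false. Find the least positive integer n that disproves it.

n = 6

n = 1: 3^n = 3 and 87·n = 87, so 3 ≤ 87.
n = 2: 3^n = 9 and 87·n = 174, so 9 ≤ 174.
n = 3: 3^n = 27 and 87·n = 261, so 27 ≤ 261.
n = 4: 3^n = 81 and 87·n = 348, so 81 ≤ 348.
n = 5: 3^n = 243 and 87·n = 435, so 243 ≤ 435.
n = 6: 3^n = 729 and 87·n = 522, so 729 > 522.
Hence n = 6 is a counterexample.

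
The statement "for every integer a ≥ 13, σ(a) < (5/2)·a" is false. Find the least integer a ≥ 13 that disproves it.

a = 24

Check each integer a ≥ 13 in order until the claim fails.
For a = 13, 14, 15, 16, …, 21, 22, 23 the conclusion holds.
a = 24: σ(24) = 60; 60 ≥ 60.
Thus a = 24 disproves the claim, and no smaller a works.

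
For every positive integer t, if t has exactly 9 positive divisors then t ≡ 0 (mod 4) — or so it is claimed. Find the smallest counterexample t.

t = 225

A counterexample is any positive integer t such that t has exactly 9 positive divisors but the claim fails; we check each in order.
t = 36: τ(36) = 9; 36 ≡ 0 (mod 4).
t = 100: τ(100) = 9; 100 ≡ 0 (mod 4).
t = 196: τ(196) = 9; 196 ≡ 0 (mod 4).
t = 225: τ(225) = 9; 225 ≡ 1 (mod 4).
Hence t = 225 is a counterexample.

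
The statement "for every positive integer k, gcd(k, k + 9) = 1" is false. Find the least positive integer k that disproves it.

k = 3

Check each positive integer k in order until gcd(k, k + 9) > 1.
k = 1: gcd(1, 10) = 1.
k = 2: gcd(2, 11) = 1.
k = 3: gcd(3, 12) = 3.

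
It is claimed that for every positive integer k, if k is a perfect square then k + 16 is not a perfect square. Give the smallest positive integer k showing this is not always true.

We need the least positive integer k for which k is a perfect square but k + 16 is a perfect square.
For k = 1, 4 the conclusion holds.
k = 9: 9 = 3² and 9 + 16 = 25 = 5².

k = 9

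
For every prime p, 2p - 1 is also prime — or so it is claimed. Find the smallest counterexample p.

We need the least prime p for which 2p - 1 is not prime.
p = 2: 2p - 1 = 3, prime.
p = 3: 2p - 1 = 5, prime.
p = 5: 2p - 1 = 9 = 3 × 3, not prime.

p = 5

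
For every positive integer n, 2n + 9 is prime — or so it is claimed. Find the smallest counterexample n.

n = 3

Check each positive integer n in order until 2n + 9 is not prime.
n = 1: 2n + 9 = 11, prime.
n = 2: 2n + 9 = 13, prime.
n = 3: 2n + 9 = 15 = 3 × 5, composite.
So n = 3 is the smallest counterexample.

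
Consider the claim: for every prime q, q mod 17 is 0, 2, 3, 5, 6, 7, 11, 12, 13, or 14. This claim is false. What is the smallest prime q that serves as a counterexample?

Check each prime q in order until the claim fails.
For q = 2, 3, 5, 7, …, 31, 37, 41 the conclusion holds.
q = 43: 43 mod 17 = 9 — not in {0, 2, 3, 5, 6, 7, 11, 12, 13, 14}.

q = 43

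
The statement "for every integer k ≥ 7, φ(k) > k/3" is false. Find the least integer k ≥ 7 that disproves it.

k = 12

The first 5 eligible values, up to k = 11, all satisfy the conclusion.
k = 12: φ(12) = 4 and 12/3 = 4, so φ(12) ≤ 12/3.
Hence k = 12 is a counterexample.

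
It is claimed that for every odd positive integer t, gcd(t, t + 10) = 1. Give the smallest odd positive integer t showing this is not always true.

We need the least odd positive integer t for which gcd(t, t + 10) > 1.
For t = 1, 3 the conclusion holds.
t = 5: gcd(5, 15) = 5.

t = 5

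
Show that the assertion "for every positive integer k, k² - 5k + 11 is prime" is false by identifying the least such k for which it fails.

Check each positive integer k in order until k² - 5k + 11 is not prime.
For k = 1, 2, 3, 4, 5, 6 the conclusion holds.
k = 7: k² - 5k + 11 = 25 = 5 × 5, composite.

k = 7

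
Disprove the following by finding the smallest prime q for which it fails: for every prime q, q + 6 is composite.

q = 5

We need the least prime q for which q + 6 is prime.
q = 2: q + 6 = 8 = 2 × 4, composite.
q = 3: q + 6 = 9 = 3 × 3, composite.
q = 5: q + 6 = 11, prime — not composite.
Thus q = 5 disproves the claim, and no smaller q works.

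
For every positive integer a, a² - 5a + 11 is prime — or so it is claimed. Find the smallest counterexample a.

a = 7

Check each positive integer a in order until a² - 5a + 11 is not prime.
a = 1: a² - 5a + 11 = 7, prime.
a = 2: a² - 5a + 11 = 5, prime.
a = 3: a² - 5a + 11 = 5, prime.
a = 4: a² - 5a + 11 = 7, prime.
a = 5: a² - 5a + 11 = 11, prime.
a = 6: a² - 5a + 11 = 17, prime.
a = 7: a² - 5a + 11 = 25 = 5 × 5, composite.
So a = 7 is the smallest counterexample.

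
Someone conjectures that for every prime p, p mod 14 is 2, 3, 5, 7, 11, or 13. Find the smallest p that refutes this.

The first 8 eligible values, up to p = 19, all satisfy the conclusion.
p = 23: 23 mod 14 = 9 — not in {2, 3, 5, 7, 11, 13}.

p = 23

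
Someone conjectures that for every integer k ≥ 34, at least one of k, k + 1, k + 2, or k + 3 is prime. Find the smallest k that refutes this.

k = 48

The first 14 eligible values, up to k = 47, all satisfy the conclusion.
k = 48: 48 = 2 × 24; 49 = 7 × 7; 50 = 2 × 25; 51 = 3 × 17 — all composite.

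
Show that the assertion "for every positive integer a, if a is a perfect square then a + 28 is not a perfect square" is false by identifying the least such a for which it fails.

Check each positive integer a in order until a is a perfect square but a + 28 is a perfect square.
The first 5 eligible values, up to a = 25, all satisfy the conclusion.
a = 36: 36 = 6² and 36 + 28 = 64 = 8².

a = 36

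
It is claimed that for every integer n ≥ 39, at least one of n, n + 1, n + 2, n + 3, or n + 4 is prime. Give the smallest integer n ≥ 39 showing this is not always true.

n = 48

A counterexample is any integer n ≥ 39 such that n, n + 1, n + 2, n + 3, n + 4 are all composite; we check each in order.
For n = 39, 40, 41, 42, 43, 44, 45, 46, 47 the conclusion holds.
n = 48: 48 = 2 × 24; 49 = 7 × 7; 50 = 2 × 25; 51 = 3 × 17; 52 = 2 × 26 — all composite.
So n = 48 is the smallest counterexample.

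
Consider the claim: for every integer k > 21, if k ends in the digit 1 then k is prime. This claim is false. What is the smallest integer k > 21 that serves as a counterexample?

We need the least integer k > 21 for which k ends in the digit 1 but k is not prime.
For k = 31, 41 the conclusion holds.
k = 51: 51 ends in 1; 51 = 3 × 17, composite.

k = 51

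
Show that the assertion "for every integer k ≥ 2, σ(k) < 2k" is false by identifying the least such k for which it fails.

For k = 2, 3, 4, 5 the conclusion holds.
k = 6: σ(6) = 12; 12 ≥ 12.
So k = 6 is the smallest counterexample.

k = 6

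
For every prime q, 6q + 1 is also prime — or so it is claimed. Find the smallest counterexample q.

q = 19

Check each prime q in order until 6q + 1 is not prime.
q = 2: 6q + 1 = 13, prime.
q = 3: 6q + 1 = 19, prime.
q = 5: 6q + 1 = 31, prime.
q = 7: 6q + 1 = 43, prime.
q = 11: 6q + 1 = 67, prime.
q = 13: 6q + 1 = 79, prime.
q = 17: 6q + 1 = 103, prime.
q = 19: 6q + 1 = 115 = 5 × 23, not prime.
Hence q = 19 is a counterexample.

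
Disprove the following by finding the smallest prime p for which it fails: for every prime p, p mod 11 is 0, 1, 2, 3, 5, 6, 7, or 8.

p = 31

The first 10 eligible values, up to p = 29, all satisfy the conclusion.
p = 31: 31 mod 11 = 9 — not in {0, 1, 2, 3, 5, 6, 7, 8}.
Thus p = 31 disproves the claim, and no smaller p works.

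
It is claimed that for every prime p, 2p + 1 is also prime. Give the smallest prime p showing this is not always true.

p = 7

We need the least prime p for which 2p + 1 is not prime.
For p = 2, 3, 5 the conclusion holds.
p = 7: 2p + 1 = 15 = 3 × 5, not prime.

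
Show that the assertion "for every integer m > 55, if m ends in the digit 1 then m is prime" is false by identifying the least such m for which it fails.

A counterexample is any integer m > 55 such that m ends in the digit 1 but m is not prime; we check each in order.
m = 61: 61 ends in 1 and is prime.
m = 71: 71 ends in 1 and is prime.
m = 81: 81 ends in 1; 81 = 3 × 27, composite.

m = 81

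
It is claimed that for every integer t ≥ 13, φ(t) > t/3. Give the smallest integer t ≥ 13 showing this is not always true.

t = 18

A counterexample is any integer t ≥ 13 such that the claim fails; we check each in order.
The first 5 eligible values, up to t = 17, all satisfy the conclusion.
t = 18: φ(18) = 6 and 18/3 = 6, so φ(18) ≤ 18/3.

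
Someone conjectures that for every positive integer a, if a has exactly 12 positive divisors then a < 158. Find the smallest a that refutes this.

The first 11 eligible values, up to a = 156, all satisfy the conclusion.
a = 160: τ(160) = 12; 160 ≥ 158.
Thus a = 160 disproves the claim, and no smaller a works.

a = 160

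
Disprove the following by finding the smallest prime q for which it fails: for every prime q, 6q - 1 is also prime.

q = 11

We need the least prime q for which 6q - 1 is not prime.
q = 2: 6q - 1 = 11, prime.
q = 3: 6q - 1 = 17, prime.
q = 5: 6q - 1 = 29, prime.
q = 7: 6q - 1 = 41, prime.
q = 11: 6q - 1 = 65 = 5 × 13, not prime.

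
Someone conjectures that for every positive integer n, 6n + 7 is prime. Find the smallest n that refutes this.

n = 1: 6n + 7 = 13, prime.
n = 2: 6n + 7 = 19, prime.
n = 3: 6n + 7 = 25 = 5 × 5, composite.
Thus n = 3 disproves the claim, and no smaller n works.

n = 3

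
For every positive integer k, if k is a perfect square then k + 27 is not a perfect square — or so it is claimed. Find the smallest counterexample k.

k = 9

Check each positive integer k in order until k is a perfect square but k + 27 is a perfect square.
For k = 1, 4 the conclusion holds.
k = 9: 9 = 3² and 9 + 27 = 36 = 6².
Thus k = 9 disproves the claim, and no smaller k works.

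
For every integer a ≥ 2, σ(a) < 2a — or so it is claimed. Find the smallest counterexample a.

The first 4 eligible values, up to a = 5, all satisfy the conclusion.
a = 6: σ(6) = 12; 12 ≥ 12.
So a = 6 is the smallest counterexample.

a = 6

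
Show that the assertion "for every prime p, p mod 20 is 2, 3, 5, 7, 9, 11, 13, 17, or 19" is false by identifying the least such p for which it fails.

p = 41

The first 12 eligible values, up to p = 37, all satisfy the conclusion.
p = 41: 41 mod 20 = 1 — not in {2, 3, 5, 7, 9, 11, 13, 17, 19}.
So p = 41 is the smallest counterexample.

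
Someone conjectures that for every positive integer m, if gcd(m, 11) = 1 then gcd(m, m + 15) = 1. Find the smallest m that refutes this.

m = 3

Check each positive integer m in order until gcd(m, 11) = 1 but gcd(m, m + 15) > 1.
m = 1: gcd(1, 16) = 1.
m = 2: gcd(2, 17) = 1.
m = 3: gcd(3, 18) = 3.
Thus m = 3 disproves the claim, and no smaller m works.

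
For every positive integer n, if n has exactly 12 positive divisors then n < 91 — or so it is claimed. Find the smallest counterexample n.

n = 96

Check each positive integer n in order until n has exactly 12 positive divisors but the claim fails.
For n = 60, 72, 84, 90 the conclusion holds.
n = 96: τ(96) = 12; 96 ≥ 91.
Hence n = 96 is a counterexample.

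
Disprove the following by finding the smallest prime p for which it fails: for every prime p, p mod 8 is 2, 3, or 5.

p = 7

Check each prime p in order until the claim fails.
p = 2: 2 mod 8 = 2.
p = 3: 3 mod 8 = 3.
p = 5: 5 mod 8 = 5.
p = 7: 7 mod 8 = 7 — not in {2, 3, 5}.
Thus p = 7 disproves the claim, and no smaller p works.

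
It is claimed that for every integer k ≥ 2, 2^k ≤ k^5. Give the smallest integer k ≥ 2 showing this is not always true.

We need the least integer k ≥ 2 for which 2^k > k^5.
For k = 2, 3, 4, 5, …, 20, 21, 22 the conclusion holds.
k = 23: 2^k = 8388608 and k^5 = 6436343, so 8388608 > 6436343.
Thus k = 23 disproves the claim, and no smaller k works.

k = 23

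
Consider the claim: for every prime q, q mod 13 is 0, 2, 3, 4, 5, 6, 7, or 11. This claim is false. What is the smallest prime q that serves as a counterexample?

Check each prime q in order until the claim fails.
q = 2: 2 mod 13 = 2.
q = 3: 3 mod 13 = 3.
q = 5: 5 mod 13 = 5.
q = 7: 7 mod 13 = 7.
q = 11: 11 mod 13 = 11.
q = 13: 13 mod 13 = 0.
q = 17: 17 mod 13 = 4.
q = 19: 19 mod 13 = 6.
q = 23: 23 mod 13 = 10 — not in {0, 2, 3, 4, 5, 6, 7, 11}.

q = 23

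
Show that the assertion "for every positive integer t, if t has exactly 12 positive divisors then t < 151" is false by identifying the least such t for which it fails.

t = 156

A counterexample is any positive integer t such that t has exactly 12 positive divisors but the claim fails; we check each in order.
For t = 60, 72, 84, 90, 96, 108, 126, 132, 140, 150 the conclusion holds.
t = 156: τ(156) = 12; 156 ≥ 151.
Thus t = 156 disproves the claim, and no smaller t works.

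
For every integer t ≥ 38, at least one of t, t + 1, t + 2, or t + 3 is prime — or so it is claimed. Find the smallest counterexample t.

t = 48

Check each integer t ≥ 38 in order until t, t + 1, t + 2, t + 3 are all composite.
For t = 38, 39, 40, 41, 42, 43, 44, 45, 46, 47 the conclusion holds.
t = 48: 48 = 2 × 24; 49 = 7 × 7; 50 = 2 × 25; 51 = 3 × 17 — all composite.
So t = 48 is the smallest counterexample.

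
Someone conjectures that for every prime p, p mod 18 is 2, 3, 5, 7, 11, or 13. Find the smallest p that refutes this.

Check each prime p in order until the claim fails.
p = 2: 2 mod 18 = 2.
p = 3: 3 mod 18 = 3.
p = 5: 5 mod 18 = 5.
p = 7: 7 mod 18 = 7.
p = 11: 11 mod 18 = 11.
p = 13: 13 mod 18 = 13.
p = 17: 17 mod 18 = 17 — not in {2, 3, 5, 7, 11, 13}.

p = 17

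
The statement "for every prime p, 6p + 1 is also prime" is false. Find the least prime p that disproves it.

p = 19

We need the least prime p for which 6p + 1 is not prime.
For p = 2, 3, 5, 7, 11, 13, 17 the conclusion holds.
p = 19: 6p + 1 = 115 = 5 × 23, not prime.
Thus p = 19 disproves the claim, and no smaller p works.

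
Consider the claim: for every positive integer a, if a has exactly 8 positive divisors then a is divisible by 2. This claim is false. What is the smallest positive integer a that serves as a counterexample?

We need the least positive integer a for which a has exactly 8 positive divisors but a is not divisible by 2.
For a = 24, 30, 40, 42, …, 88, 102, 104 the conclusion holds.
a = 105: τ(105) = 8; 105 mod 2 = 1.
Hence a = 105 is a counterexample.

a = 105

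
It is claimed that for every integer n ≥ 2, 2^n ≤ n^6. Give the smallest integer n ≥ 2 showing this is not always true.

For n = 2, 3, 4, 5, …, 27, 28, 29 the conclusion holds.
n = 30: 2^n = 1073741824 and n^6 = 729000000, so 1073741824 > 729000000.
Thus n = 30 disproves the claim, and no smaller n works.

n = 30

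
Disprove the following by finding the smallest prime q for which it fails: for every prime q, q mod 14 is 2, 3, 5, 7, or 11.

q = 2: 2 mod 14 = 2.
q = 3: 3 mod 14 = 3.
q = 5: 5 mod 14 = 5.
q = 7: 7 mod 14 = 7.
q = 11: 11 mod 14 = 11.
q = 13: 13 mod 14 = 13 — not in {2, 3, 5, 7, 11}.

q = 13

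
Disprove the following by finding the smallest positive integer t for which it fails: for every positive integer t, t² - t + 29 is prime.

A counterexample is any positive integer t such that t² - t + 29 is not prime; we check each in order.
t = 1: t² - t + 29 = 29, prime.
t = 2: t² - t + 29 = 31, prime.
t = 3: t² - t + 29 = 35 = 5 × 7, composite.

t = 3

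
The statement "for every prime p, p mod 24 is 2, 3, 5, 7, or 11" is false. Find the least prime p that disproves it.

p = 13

We need the least prime p for which the claim fails.
p = 2: 2 mod 24 = 2.
p = 3: 3 mod 24 = 3.
p = 5: 5 mod 24 = 5.
p = 7: 7 mod 24 = 7.
p = 11: 11 mod 24 = 11.
p = 13: 13 mod 24 = 13 — not in {2, 3, 5, 7, 11}.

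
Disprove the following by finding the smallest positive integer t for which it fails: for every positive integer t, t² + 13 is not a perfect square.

For t = 1, 2, 3, 4, 5 the conclusion holds.
t = 6: 6² + 13 = 49 = 7², a perfect square.
Thus t = 6 disproves the claim, and no smaller t works.

t = 6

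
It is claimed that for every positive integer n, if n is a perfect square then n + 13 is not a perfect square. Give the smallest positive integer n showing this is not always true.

n = 36

The first 5 eligible values, up to n = 25, all satisfy the conclusion.
n = 36: 36 = 6² and 36 + 13 = 49 = 7².
Hence n = 36 is a counterexample.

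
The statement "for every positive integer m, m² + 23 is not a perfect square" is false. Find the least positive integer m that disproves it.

m = 11

We need the least positive integer m for which m² + 23 is a perfect square.
The first 10 eligible values, up to m = 10, all satisfy the conclusion.
m = 11: 11² + 23 = 144 = 12², a perfect square.
Thus m = 11 disproves the claim, and no smaller m works.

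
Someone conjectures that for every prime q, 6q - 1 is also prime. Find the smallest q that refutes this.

We need the least prime q for which 6q - 1 is not prime.
For q = 2, 3, 5, 7 the conclusion holds.
q = 11: 6q - 1 = 65 = 5 × 13, not prime.
Thus q = 11 disproves the claim, and no smaller q works.

q = 11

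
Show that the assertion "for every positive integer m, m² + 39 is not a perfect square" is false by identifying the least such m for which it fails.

m = 5

We need the least positive integer m for which m² + 39 is a perfect square.
The first 4 eligible values, up to m = 4, all satisfy the conclusion.
m = 5: 5² + 39 = 64 = 8², a perfect square.
Thus m = 5 disproves the claim, and no smaller m works.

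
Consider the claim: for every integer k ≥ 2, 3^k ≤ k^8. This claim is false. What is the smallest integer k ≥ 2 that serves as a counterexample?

k = 23

Check each integer k ≥ 2 in order until 3^k > k^8.
The first 21 eligible values, up to k = 22, all satisfy the conclusion.
k = 23: 3^k = 94143178827 and k^8 = 78310985281, so 94143178827 > 78310985281.
Thus k = 23 disproves the claim, and no smaller k works.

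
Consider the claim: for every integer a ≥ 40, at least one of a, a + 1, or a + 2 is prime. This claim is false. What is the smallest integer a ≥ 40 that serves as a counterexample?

a = 44

For a = 40, 41, 42, 43 the conclusion holds.
a = 44: 44 = 2 × 22; 45 = 3 × 15; 46 = 2 × 23 — all composite.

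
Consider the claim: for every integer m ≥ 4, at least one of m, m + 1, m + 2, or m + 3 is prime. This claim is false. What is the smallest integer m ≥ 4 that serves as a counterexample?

We need the least integer m ≥ 4 for which m, m + 1, m + 2, m + 3 are all composite.
The first 20 eligible values, up to m = 23, all satisfy the conclusion.
m = 24: 24 = 2 × 12; 25 = 5 × 5; 26 = 2 × 13; 27 = 3 × 9 — all composite.
Thus m = 24 disproves the claim, and no smaller m works.

m = 24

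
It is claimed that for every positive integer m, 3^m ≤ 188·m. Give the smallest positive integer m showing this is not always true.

m = 7

We need the least positive integer m for which 3^m > 188·m.
The first 6 eligible values, up to m = 6, all satisfy the conclusion.
m = 7: 3^m = 2187 and 188·m = 1316, so 2187 > 1316.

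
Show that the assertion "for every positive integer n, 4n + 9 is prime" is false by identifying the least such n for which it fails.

n = 3

We need the least positive integer n for which 4n + 9 is not prime.
For n = 1, 2 the conclusion holds.
n = 3: 4n + 9 = 21 = 3 × 7, composite.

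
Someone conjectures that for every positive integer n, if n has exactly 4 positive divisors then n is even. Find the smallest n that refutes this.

n = 15

A counterexample is any positive integer n such that n has exactly 4 positive divisors but n is odd; we check each in order.
n = 6: divisors of 6: 1, 2, 3, 6; 6 is even.
n = 8: divisors of 8: 1, 2, 4, 8; 8 is even.
n = 10: divisors of 10: 1, 2, 5, 10; 10 is even.
n = 14: divisors of 14: 1, 2, 7, 14; 14 is even.
n = 15: divisors of 15: 1, 3, 5, 15; 15 is odd.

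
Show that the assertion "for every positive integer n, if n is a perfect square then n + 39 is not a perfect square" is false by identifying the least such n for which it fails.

n = 25

Check each positive integer n in order until n is a perfect square but n + 39 is a perfect square.
For n = 1, 4, 9, 16 the conclusion holds.
n = 25: 25 = 5² and 25 + 39 = 64 = 8².
Thus n = 25 disproves the claim, and no smaller n works.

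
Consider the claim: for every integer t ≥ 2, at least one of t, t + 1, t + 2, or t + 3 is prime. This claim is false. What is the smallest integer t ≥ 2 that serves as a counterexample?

t = 24

For t = 2, 3, 4, 5, …, 21, 22, 23 the conclusion holds.
t = 24: 24 = 2 × 12; 25 = 5 × 5; 26 = 2 × 13; 27 = 3 × 9 — all composite.
Hence t = 24 is a counterexample.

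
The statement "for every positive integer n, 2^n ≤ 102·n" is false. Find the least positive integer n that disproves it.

n = 10

For n = 1, 2, 3, 4, 5, 6, 7, 8, 9 the conclusion holds.
n = 10: 2^n = 1024 and 102·n = 1020, so 1024 > 1020.
Hence n = 10 is a counterexample.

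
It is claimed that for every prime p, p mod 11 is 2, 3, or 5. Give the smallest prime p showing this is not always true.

For p = 2, 3, 5 the conclusion holds.
p = 7: 7 mod 11 = 7 — not in {2, 3, 5}.
Thus p = 7 disproves the claim, and no smaller p works.

p = 7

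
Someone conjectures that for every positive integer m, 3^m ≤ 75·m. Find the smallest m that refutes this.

m = 6

A counterexample is any positive integer m such that 3^m > 75·m; we check each in order.
The first 5 eligible values, up to m = 5, all satisfy the conclusion.
m = 6: 3^m = 729 and 75·m = 450, so 729 > 450.
Thus m = 6 disproves the claim, and no smaller m works.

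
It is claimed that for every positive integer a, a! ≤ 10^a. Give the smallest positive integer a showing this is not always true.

a = 25

A counterexample is any positive integer a such that a! > 10^a; we check each in order.
For a = 1, 2, 3, 4, …, 22, 23, 24 the conclusion holds.
a = 25: a! = 15511210043330985984000000 and 10^a = 10000000000000000000000000, so 15511210043330985984000000 > 10000000000000000000000000.
Hence a = 25 is a counterexample.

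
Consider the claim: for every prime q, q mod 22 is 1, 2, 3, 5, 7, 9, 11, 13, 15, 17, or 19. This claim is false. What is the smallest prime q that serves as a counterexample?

For q = 2, 3, 5, 7, …, 31, 37, 41 the conclusion holds.
q = 43: 43 mod 22 = 21 — not in {1, 2, 3, 5, 7, 9, 11, 13, 15, 17, 19}.
Thus q = 43 disproves the claim, and no smaller q works.

q = 43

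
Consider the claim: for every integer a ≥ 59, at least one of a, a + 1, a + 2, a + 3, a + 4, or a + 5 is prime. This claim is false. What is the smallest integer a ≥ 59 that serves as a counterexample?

a = 90

We need the least integer a ≥ 59 for which a, a + 1, a + 2, a + 3, a + 4, a + 5 are all composite.
The first 31 eligible values, up to a = 89, all satisfy the conclusion.
a = 90: 90 = 2 × 45; 91 = 7 × 13; 92 = 2 × 46; 93 = 3 × 31; 94 = 2 × 47; 95 = 5 × 19 — all composite.
Hence a = 90 is a counterexample.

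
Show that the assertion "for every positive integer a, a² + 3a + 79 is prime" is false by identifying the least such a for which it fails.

a = 5

We need the least positive integer a for which a² + 3a + 79 is not prime.
The first 4 eligible values, up to a = 4, all satisfy the conclusion.
a = 5: a² + 3a + 79 = 119 = 7 × 17, composite.
Thus a = 5 disproves the claim, and no smaller a works.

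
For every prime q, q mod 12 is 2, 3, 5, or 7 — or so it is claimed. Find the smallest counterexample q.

A counterexample is any prime q such that the claim fails; we check each in order.
The first 4 eligible values, up to q = 7, all satisfy the conclusion.
q = 11: 11 mod 12 = 11 — not in {2, 3, 5, 7}.

q = 11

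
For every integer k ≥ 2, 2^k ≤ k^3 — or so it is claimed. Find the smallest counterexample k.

k = 10

For k = 2, 3, 4, 5, 6, 7, 8, 9 the conclusion holds.
k = 10: 2^k = 1024 and k^3 = 1000, so 1024 > 1000.
Hence k = 10 is a counterexample.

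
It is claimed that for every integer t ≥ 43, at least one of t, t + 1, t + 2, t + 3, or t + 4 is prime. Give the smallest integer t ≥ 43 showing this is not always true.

A counterexample is any integer t ≥ 43 such that t, t + 1, t + 2, t + 3, t + 4 are all composite; we check each in order.
For t = 43, 44, 45, 46, 47 the conclusion holds.
t = 48: 48 = 2 × 24; 49 = 7 × 7; 50 = 2 × 25; 51 = 3 × 17; 52 = 2 × 26 — all composite.

t = 48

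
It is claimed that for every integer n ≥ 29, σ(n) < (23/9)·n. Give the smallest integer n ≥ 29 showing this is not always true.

n = 48

For n = 29, 30, 31, 32, …, 45, 46, 47 the conclusion holds.
n = 48: σ(48) = 124; 124 ≥ 368/3.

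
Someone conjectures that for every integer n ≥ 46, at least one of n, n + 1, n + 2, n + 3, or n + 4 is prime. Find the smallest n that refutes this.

Check each integer n ≥ 46 in order until n, n + 1, n + 2, n + 3, n + 4 are all composite.
For n = 46, 47 the conclusion holds.
n = 48: 48 = 2 × 24; 49 = 7 × 7; 50 = 2 × 25; 51 = 3 × 17; 52 = 2 × 26 — all composite.
Thus n = 48 disproves the claim, and no smaller n works.

n = 48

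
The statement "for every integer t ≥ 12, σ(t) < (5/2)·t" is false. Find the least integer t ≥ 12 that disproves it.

We need the least integer t ≥ 12 for which the claim fails.
For t = 12, 13, 14, 15, …, 21, 22, 23 the conclusion holds.
t = 24: σ(24) = 60; 60 ≥ 60.
Thus t = 24 disproves the claim, and no smaller t works.

t = 24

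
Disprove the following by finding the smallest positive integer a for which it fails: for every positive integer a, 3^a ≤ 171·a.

a = 7

We need the least positive integer a for which 3^a > 171·a.
a = 1: 3^a = 3 and 171·a = 171, so 3 ≤ 171.
a = 2: 3^a = 9 and 171·a = 342, so 9 ≤ 342.
a = 3: 3^a = 27 and 171·a = 513, so 27 ≤ 513.
a = 4: 3^a = 81 and 171·a = 684, so 81 ≤ 684.
a = 5: 3^a = 243 and 171·a = 855, so 243 ≤ 855.
a = 6: 3^a = 729 and 171·a = 1026, so 729 ≤ 1026.
a = 7: 3^a = 2187 and 171·a = 1197, so 2187 > 1197.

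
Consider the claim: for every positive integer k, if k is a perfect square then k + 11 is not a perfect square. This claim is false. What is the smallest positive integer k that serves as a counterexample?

k = 25

k = 1: 1 + 11 = 12, not a perfect square.
k = 4: 4 + 11 = 15, not a perfect square.
k = 9: 9 + 11 = 20, not a perfect square.
k = 16: 16 + 11 = 27, not a perfect square.
k = 25: 25 = 5² and 25 + 11 = 36 = 6².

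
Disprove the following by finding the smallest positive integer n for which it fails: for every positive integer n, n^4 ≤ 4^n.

We need the least positive integer n for which n^4 > 4^n.
n = 1: n^4 = 1 and 4^n = 4, so 1 ≤ 4.
n = 2: n^4 = 16 and 4^n = 16, so 16 ≤ 16.
n = 3: n^4 = 81 and 4^n = 64, so 81 > 64.

n = 3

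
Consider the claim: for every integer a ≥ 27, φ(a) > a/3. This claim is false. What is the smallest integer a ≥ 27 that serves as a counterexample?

We need the least integer a ≥ 27 for which the claim fails.
a = 27: φ(27) = 18 and 27/3 = 9, so φ(27) > 27/3.
a = 28: φ(28) = 12 and 28/3 = 28/3, so φ(28) > 28/3.
a = 29: φ(29) = 28 and 29/3 = 29/3, so φ(29) > 29/3.
a = 30: φ(30) = 8 and 30/3 = 10, so φ(30) ≤ 30/3.
So a = 30 is the smallest counterexample.

a = 30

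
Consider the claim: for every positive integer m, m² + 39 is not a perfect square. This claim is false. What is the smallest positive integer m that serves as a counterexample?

For m = 1, 2, 3, 4 the conclusion holds.
m = 5: 5² + 39 = 64 = 8², a perfect square.

m = 5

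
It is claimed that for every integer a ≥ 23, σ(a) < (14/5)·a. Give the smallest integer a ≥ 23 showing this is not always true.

a = 60

For a = 23, 24, 25, 26, …, 57, 58, 59 the conclusion holds.
a = 60: σ(60) = 168; 168 ≥ 168.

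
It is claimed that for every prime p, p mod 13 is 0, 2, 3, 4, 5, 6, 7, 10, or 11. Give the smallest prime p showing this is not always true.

We need the least prime p for which the claim fails.
The first 14 eligible values, up to p = 43, all satisfy the conclusion.
p = 47: 47 mod 13 = 8 — not in {0, 2, 3, 4, 5, 6, 7, 10, 11}.
Thus p = 47 disproves the claim, and no smaller p works.

p = 47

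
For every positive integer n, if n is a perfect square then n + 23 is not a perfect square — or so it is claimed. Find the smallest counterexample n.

n = 121

The first 10 eligible values, up to n = 100, all satisfy the conclusion.
n = 121: 121 = 11² and 121 + 23 = 144 = 12².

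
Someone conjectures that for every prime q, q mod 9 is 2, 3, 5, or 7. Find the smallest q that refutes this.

We need the least prime q for which the claim fails.
q = 2: 2 mod 9 = 2.
q = 3: 3 mod 9 = 3.
q = 5: 5 mod 9 = 5.
q = 7: 7 mod 9 = 7.
q = 11: 11 mod 9 = 2.
q = 13: 13 mod 9 = 4 — not in {2, 3, 5, 7}.

q = 13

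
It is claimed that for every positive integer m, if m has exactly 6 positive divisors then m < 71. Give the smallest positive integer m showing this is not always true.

Check each positive integer m in order until m has exactly 6 positive divisors but the claim fails.
For m = 12, 18, 20, 28, …, 52, 63, 68 the conclusion holds.
m = 75: τ(75) = 6; 75 ≥ 71.

m = 75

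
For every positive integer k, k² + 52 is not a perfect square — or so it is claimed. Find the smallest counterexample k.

k = 12

We need the least positive integer k for which k² + 52 is a perfect square.
The first 11 eligible values, up to k = 11, all satisfy the conclusion.
k = 12: 12² + 52 = 196 = 14², a perfect square.
Thus k = 12 disproves the claim, and no smaller k works.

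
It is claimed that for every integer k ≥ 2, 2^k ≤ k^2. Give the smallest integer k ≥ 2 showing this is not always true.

k = 5

k = 2: 2^k = 4 and k^2 = 4, so 4 ≤ 4.
k = 3: 2^k = 8 and k^2 = 9, so 8 ≤ 9.
k = 4: 2^k = 16 and k^2 = 16, so 16 ≤ 16.
k = 5: 2^k = 32 and k^2 = 25, so 32 > 25.
Hence k = 5 is a counterexample.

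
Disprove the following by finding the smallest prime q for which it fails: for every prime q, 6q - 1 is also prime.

q = 11

We need the least prime q for which 6q - 1 is not prime.
q = 2: 6q - 1 = 11, prime.
q = 3: 6q - 1 = 17, prime.
q = 5: 6q - 1 = 29, prime.
q = 7: 6q - 1 = 41, prime.
q = 11: 6q - 1 = 65 = 5 × 13, not prime.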